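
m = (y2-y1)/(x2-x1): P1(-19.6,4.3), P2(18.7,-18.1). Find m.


dy = -18.1 - 4.3 = -22.4
dx = 18.7 + 19.6 = 38.3
m = -22.4/38.3 = -0.5849

m = -0.5849


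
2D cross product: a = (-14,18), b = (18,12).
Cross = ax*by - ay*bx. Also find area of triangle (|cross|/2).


cross = -14*12 - 18*18 = -168 - 324 = -492
Triangle area = |-492|/2 = 492/2 = 246.0000

cross = -492, triangle area = 246.0000


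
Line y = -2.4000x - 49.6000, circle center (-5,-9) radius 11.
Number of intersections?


Substitute y = -2.4000x - 49.6000: (x+ 5)^2 + (-2.4000x- 49.6000+ 9)^2 = 121
Expand to Ax^2 + Bx + C = 0, where b-k = -40.6
A = 1+m^2 = 6.76
B = 2(m(b-k) - h) = 2(-2.4000*(-40.6) + 5) = 204.88
C = h^2 + (b-k)^2 - r^2 = 25 + 1648.36 - 121 = 1552.36
disc = B^2-4AC = 41975.8144 - 41975.8144 = 0
disc = 0

1 intersection point (tangent)


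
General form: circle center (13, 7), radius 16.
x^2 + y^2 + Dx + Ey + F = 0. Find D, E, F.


(x-13)^2 + (y-7)^2 = 16^2
D = -2h = -26, E = -2k = -14
F = h^2+k^2-r^2 = 169+49-256 = -38

D = -26, E = -14, F = -38


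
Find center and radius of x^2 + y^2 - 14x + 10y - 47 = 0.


h = -D/2 = 14/2 = 7
k = -E/2 = -10/2 = -5
r^2 = h^2 + k^2 - F = 49 + 25 + 47 = 121
r = 11

Center (7, -5), radius = 11


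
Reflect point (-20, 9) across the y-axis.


Reflection rule for y-axis: (-x, y)
(-20, 9) -> (20, 9)

(20, 9)


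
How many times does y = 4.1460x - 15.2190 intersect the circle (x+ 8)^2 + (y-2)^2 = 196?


Substitute y = 4.1460x - 15.2190: (x+ 8)^2 + (4.1460x- 15.2190-2)^2 = 196
Expand to Ax^2 + Bx + C = 0, where b-k = -17.219
A = 1+m^2 = 18.189316
B = 2(m(b-k) - h) = 2(4.1460*(-17.219) + 8) = -126.779948
C = h^2 + (b-k)^2 - r^2 = 64 + 296.493961 - 196 = 164.493961
disc = B^2-4AC = 16073.1552 - 11968.1305 = 4105.0247
disc > 0

2 intersection points


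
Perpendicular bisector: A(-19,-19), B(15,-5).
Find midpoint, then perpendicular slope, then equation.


Midpoint = (-2, -12)
Slope of AB = dy/dx = 14/34 = 0.4118
Perp slope = -dx/dy = -34/14 = -2.4286
b = My - (perp slope)*Mx = -12 + (34*(-2))/14 = -12 - 4.8571 = -16.8571

y = -2.4286x - 16.8571


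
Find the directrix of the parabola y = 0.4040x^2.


a = 0.4040
1/(4a) = 0.6188
directrix: y = -0.6188 = -0.6188

y = -0.6188


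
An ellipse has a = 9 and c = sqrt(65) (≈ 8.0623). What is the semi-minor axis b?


b^2 = 9^2 - (sqrt(65))^2 = 81 - 65 = 16
b = sqrt(16) = 4

b = 4


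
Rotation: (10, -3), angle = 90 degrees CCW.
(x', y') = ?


cos(90) = 0, sin(90) = 1
x' = 10*0 + 3*1 = 3
y' = 10*1 - 3*0 = 10

(3, 10)


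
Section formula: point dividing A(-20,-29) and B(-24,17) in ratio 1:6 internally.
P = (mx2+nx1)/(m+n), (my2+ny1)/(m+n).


Px = (1*(-24) + 6*(-20))/7 = -144/7 = -20.5714
Py = (1*17 + 6*(-29))/7 = -157/7 = -22.4286

P = (-20.5714, -22.4286)


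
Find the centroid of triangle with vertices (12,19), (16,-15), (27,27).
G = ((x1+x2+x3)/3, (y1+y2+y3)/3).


Gx = (12+16+27)/3 = 55/3 = 18.3333
Gy = (19- 15+27)/3 = 31/3 = 10.3333

G = (18.3333, 10.3333)


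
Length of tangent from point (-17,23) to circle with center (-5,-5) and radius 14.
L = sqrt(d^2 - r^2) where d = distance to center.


d = sqrt((-17+ 5)^2 + (23+ 5)^2) = sqrt(144+784) = 30.4631
L = sqrt(928.0000 - 196) = sqrt(732.0000) = 27.0555

27.0555


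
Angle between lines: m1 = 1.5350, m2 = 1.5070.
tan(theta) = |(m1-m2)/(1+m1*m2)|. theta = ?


m1-m2 = 0.028
1+m1*m2 = 3.313245
tan(theta) = |0.028/3.313245| = 0.008451
theta = arctan(|0.028/3.313245|) = 0.4842 degrees (acute angle)

0.4842 degrees


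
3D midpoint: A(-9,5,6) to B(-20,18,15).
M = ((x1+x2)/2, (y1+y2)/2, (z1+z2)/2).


Mx = (-9- 20)/2 = -14.5000
My = (5+18)/2 = 11.5000
Mz = (6+15)/2 = 10.5000

M = (-14.5000, 11.5000, 10.5000)


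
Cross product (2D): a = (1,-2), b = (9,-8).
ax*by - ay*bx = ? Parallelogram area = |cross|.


cross = 1*(-8) + 2*9 = -8 + 18 = 10
Parallelogram area = |10| = 10

cross = 10, parallelogram area = 10


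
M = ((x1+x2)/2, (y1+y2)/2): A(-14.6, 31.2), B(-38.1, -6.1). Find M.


Mx = (-14.6 - 38.1)/2 = -52.7/2 = -26.3500
My = (31.2 - 6.1)/2 = 25.1/2 = 12.5500

(-26.3500, 12.5500)


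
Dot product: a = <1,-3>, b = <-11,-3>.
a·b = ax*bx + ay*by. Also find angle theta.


a·b = 1*(-11) - 3*(-3) = -11 + 9 = -2
|a| = sqrt(1+9) = 3.1623
|b| = sqrt(121+9) = 11.4018
cos(theta) = -2/(sqrt(10)*sqrt(130)) = -2/sqrt(1300) = -0.055470
theta = arccos(-2/sqrt(1300)) = 93.1798 degrees

a·b = -2, theta = 93.1798 deg


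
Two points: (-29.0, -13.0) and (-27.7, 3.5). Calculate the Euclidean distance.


dx = -27.7 + 29.0 = 1.3
dy = 3.5 + 13.0 = 16.5
d = sqrt(1.69 + 272.25) = sqrt(273.94) = 16.5511

16.5511


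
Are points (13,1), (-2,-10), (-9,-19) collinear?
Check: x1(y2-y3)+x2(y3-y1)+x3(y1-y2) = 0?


13*(-10+ 19) - 2*(-19-1) - 9*(1+ 10)
= 117 + 40 - 99 = 58

No, not collinear (determinant = 58)


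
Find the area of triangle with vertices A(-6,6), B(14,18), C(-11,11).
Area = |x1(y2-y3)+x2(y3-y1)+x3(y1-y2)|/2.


-6*(18-11) = -42
14*(11-6) = 70
-11*(6-18) = 132
sum = 160
Area = |160|/2 = 80.0000

80.0000 sq units


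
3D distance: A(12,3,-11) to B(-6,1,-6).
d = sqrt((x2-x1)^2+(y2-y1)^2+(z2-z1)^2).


dx=-18, dy=-2, dz=5
d = sqrt(324+4+25) = sqrt(353) = 18.7883

18.7883


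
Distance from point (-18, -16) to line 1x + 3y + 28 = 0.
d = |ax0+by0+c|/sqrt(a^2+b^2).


|1*(-18) + 3*(-16) + 28| = |-38| = 38
sqrt(1 + 9) = sqrt(10) = 3.1623
d = 38/sqrt(10) = 12.0167

12.0167


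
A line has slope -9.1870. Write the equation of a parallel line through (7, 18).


Parallel lines have equal slopes.
m2 = -9.1870
b2 = 18 + 9.1870*7 = 82.3090

y = -9.1870x + 82.3090


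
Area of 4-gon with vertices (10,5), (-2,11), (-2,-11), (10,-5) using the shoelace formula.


sum(xi*y_{i+1}) = 10*11 - 2*(-11) - 2*(-5) + 10*5 = 192
sum(yi*x_{i+1}) = 5*(-2) + 11*(-2) - 11*10 - 5*10 = -192
Area = |192 + 192|/2 = 384/2 = 192.0000

192.0000 sq units


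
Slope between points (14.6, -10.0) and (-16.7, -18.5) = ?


dy = -18.5 + 10.0 = -8.5
dx = -16.7 - 14.6 = -31.3
m = -8.5/(-31.3) = 0.2716

m = 0.2716


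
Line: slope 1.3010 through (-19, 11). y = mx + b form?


y - 11 = 1.3010(x + 19)
y = 1.3010x + 11 - 1.3010*(-19)
y = 1.3010x + 35.7190

y = 1.3010x + 35.7190


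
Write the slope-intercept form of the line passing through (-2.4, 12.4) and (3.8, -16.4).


m = (-28.8)/(6.2) = -4.6452
b = y1 - m*x1 = 12.4 - (-28.8*(-2.4))/(6.2) = 12.4 - 11.1484 = 1.2516

y = -4.6452x + 1.2516


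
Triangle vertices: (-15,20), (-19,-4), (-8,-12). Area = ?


-15*(-4+ 12) = -120
-19*(-12-20) = 608
-8*(20+ 4) = -192
sum = 296
Area = |296|/2 = 148.0000

148.0000 sq units


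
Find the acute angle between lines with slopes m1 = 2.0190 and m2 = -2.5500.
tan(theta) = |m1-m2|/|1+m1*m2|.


m1-m2 = 4.569
1+m1*m2 = -4.14845
tan(theta) = |4.569/(-4.14845)| = 1.101375
theta = arctan(|4.569/(-4.14845)|) = 47.7619 degrees (acute angle)

47.7619 degrees


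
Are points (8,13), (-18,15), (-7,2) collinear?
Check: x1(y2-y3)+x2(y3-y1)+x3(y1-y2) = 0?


8*(15-2) - 18*(2-13) - 7*(13-15)
= 104 + 198 + 14 = 316

No, not collinear (determinant = 316)


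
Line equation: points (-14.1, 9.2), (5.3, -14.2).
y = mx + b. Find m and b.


m = (-23.4)/(19.4) = -1.2062
b = y1 - m*x1 = 9.2 - (-23.4*(-14.1))/(19.4) = 9.2 - 17.0072 = -7.8072

y = -1.2062x - 7.8072


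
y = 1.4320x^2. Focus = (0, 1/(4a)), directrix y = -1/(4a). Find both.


a = 1.4320
1/(4a) = 0.1746
Focus = (0, 0.1746)
Directrix: y = -0.1746

Focus = (0, 0.1746), Directrix: y = -0.1746


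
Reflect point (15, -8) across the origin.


Reflection rule for origin: (-x, -y)
(15, -8) -> (-15, 8)

(-15, 8)


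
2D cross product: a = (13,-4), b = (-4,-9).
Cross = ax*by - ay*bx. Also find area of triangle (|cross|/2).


cross = 13*(-9) + 4*(-4) = -117 - 16 = -133
Triangle area = |-133|/2 = 133/2 = 66.5000

cross = -133, triangle area = 66.5000


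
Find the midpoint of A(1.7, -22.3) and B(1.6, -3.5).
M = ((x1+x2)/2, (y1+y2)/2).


Mx = (1.7 + 1.6)/2 = 3.3/2 = 1.6500
My = (-22.3 - 3.5)/2 = -25.8/2 = -12.9000

(1.6500, -12.9000)


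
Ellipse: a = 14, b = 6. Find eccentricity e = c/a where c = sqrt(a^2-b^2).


c = sqrt(196-36) = sqrt(160) = 12.6491
e = c/a = sqrt(160)/14 = 0.9035

e = 0.9035


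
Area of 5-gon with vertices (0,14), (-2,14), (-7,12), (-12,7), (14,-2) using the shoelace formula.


sum(xi*y_{i+1}) = 0*14 - 2*12 - 7*7 - 12*(-2) + 14*14 = 147
sum(yi*x_{i+1}) = 14*(-2) + 14*(-7) + 12*(-12) + 7*14 - 2*0 = -172
Area = |147 + 172|/2 = 319/2 = 159.5000

159.5000 sq units


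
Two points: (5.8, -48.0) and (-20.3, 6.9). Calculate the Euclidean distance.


dx = -20.3 - 5.8 = -26.1
dy = 6.9 + 48.0 = 54.9
d = sqrt(681.21 + 3014.01) = sqrt(3695.22) = 60.7883

60.7883


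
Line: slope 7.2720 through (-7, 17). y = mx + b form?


y - 17 = 7.2720(x + 7)
y = 7.2720x + 17 - 7.2720*(-7)
y = 7.2720x + 67.9040

y = 7.2720x + 67.9040


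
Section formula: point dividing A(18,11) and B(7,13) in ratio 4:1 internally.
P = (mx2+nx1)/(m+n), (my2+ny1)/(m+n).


Px = (4*7 + 1*18)/5 = 46/5 = 9.2000
Py = (4*13 + 1*11)/5 = 63/5 = 12.6000

P = (9.2000, 12.6000)


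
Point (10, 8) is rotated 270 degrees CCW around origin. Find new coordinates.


cos(270) = 0, sin(270) = -1
x' = 10*0 - 8*(-1) = 8
y' = 10*(-1) + 8*0 = -10

(8, -10)


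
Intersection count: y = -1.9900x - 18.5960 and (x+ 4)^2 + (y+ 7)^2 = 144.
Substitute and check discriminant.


Substitute y = -1.9900x - 18.5960: (x+ 4)^2 + (-1.9900x- 18.5960+ 7)^2 = 144
Expand to Ax^2 + Bx + C = 0, where b-k = -11.596
A = 1+m^2 = 4.9601
B = 2(m(b-k) - h) = 2(-1.9900*(-11.596) + 4) = 54.15208
C = h^2 + (b-k)^2 - r^2 = 16 + 134.467216 - 144 = 6.467216
disc = B^2-4AC = 2932.4478 - 128.3122 = 2804.1356
disc > 0

2 intersection points


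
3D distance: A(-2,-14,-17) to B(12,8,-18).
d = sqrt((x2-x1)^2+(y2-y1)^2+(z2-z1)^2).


dx=14, dy=22, dz=-1
d = sqrt(196+484+1) = sqrt(681) = 26.0960

26.0960


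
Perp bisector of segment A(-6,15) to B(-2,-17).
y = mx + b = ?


Midpoint = (-4, -1)
Slope of AB = dy/dx = -32/4 = -8.0000
Perp slope = -dx/dy = 4/32 = 0.1250
b = My - (perp slope)*Mx = -1 + (4*(-4))/(-32) = -1 + 0.5000 = -0.5000

y = 0.1250x - 0.5000


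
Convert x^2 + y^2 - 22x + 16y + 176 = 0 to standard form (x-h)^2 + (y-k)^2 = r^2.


h = -D/2 = 22/2 = 11
k = -E/2 = -16/2 = -8
r^2 = h^2 + k^2 - F = 121 + 64 - 176 = 9
r = 3

Center (11, -8), radius = 3


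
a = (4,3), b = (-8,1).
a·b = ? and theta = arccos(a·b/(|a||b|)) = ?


a·b = 4*(-8) + 3*1 = -32 + 3 = -29
|a| = sqrt(16+9) = 5.0000
|b| = sqrt(64+1) = 8.0623
cos(theta) = -29/(sqrt(25)*sqrt(65)) = -29/sqrt(1625) = -0.719401
theta = arccos(-29/sqrt(1625)) = 136.0051 degrees

a·b = -29, theta = 136.0051 deg


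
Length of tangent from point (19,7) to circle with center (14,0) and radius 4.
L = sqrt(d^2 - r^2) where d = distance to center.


d = sqrt((19-14)^2 + (7-0)^2) = sqrt(25+49) = 8.6023
L = sqrt(74.0000 - 16) = sqrt(58.0000) = 7.6158

7.6158


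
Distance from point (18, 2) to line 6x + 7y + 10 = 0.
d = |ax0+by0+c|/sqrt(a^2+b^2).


|6*18 + 7*2 + 10| = |132| = 132
sqrt(36 + 49) = sqrt(85) = 9.2195
d = 132/sqrt(85) = 14.3174

14.3174


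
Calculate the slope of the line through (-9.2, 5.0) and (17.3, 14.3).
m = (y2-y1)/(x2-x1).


dy = 14.3 - 5.0 = 9.3
dx = 17.3 + 9.2 = 26.5
m = 9.3/26.5 = 0.3509

m = 0.3509


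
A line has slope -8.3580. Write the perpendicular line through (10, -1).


Perpendicular slope = -1/m1 = -1/(-8.3580) = 0.1196
b2 = y0 - m2*x0 = -1 + 10/(-8.3580) = -1 - 1.1965 = -2.1965

y = 0.1196x - 2.1965


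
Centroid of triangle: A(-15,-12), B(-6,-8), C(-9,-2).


Gx = (-15- 6- 9)/3 = -30/3 = -10.0000
Gy = (-12- 8- 2)/3 = -22/3 = -7.3333

G = (-10.0000, -7.3333)


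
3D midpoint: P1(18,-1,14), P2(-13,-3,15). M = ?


Mx = (18- 13)/2 = 2.5000
My = (-1- 3)/2 = -2.0000
Mz = (14+15)/2 = 14.5000

M = (2.5000, -2.0000, 14.5000)


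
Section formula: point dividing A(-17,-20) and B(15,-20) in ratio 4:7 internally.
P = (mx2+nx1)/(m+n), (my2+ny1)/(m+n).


Px = (4*15 + 7*(-17))/11 = -59/11 = -5.3636
Py = (4*(-20) + 7*(-20))/11 = -220/11 = -20.0000

P = (-5.3636, -20.0000)


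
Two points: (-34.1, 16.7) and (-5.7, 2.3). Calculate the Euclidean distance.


dx = -5.7 + 34.1 = 28.4
dy = 2.3 - 16.7 = -14.4
d = sqrt(806.56 + 207.36) = sqrt(1013.92) = 31.8421

31.8421


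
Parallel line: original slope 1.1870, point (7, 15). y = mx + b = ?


Parallel lines have equal slopes.
m2 = 1.1870
b2 = 15 - 1.1870*7 = 6.6910

y = 1.1870x + 6.6910


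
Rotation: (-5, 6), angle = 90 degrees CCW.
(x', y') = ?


cos(90) = 0, sin(90) = 1
x' = -5*0 - 6*1 = -6
y' = -5*1 + 6*0 = -5

(-6, -5)


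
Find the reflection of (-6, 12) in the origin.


Reflection rule for origin: (-x, -y)
(-6, 12) -> (6, -12)

(6, -12)


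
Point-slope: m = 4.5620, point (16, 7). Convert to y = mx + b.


y - 7 = 4.5620(x - 16)
y = 4.5620x + 7 - 4.5620*16
y = 4.5620x - 65.9920

y = 4.5620x - 65.9920


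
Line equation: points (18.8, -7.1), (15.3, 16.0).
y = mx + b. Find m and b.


m = (23.1)/(-3.5) = -6.6000
b = y1 - m*x1 = -7.1 - (23.1*18.8)/(-3.5) = -7.1 + 124.0800 = 116.9800

y = -6.6000x + 116.9800


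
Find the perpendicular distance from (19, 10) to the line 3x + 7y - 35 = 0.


|3*19 + 7*10 - 35| = |92| = 92
sqrt(9 + 49) = sqrt(58) = 7.6158
d = 92/sqrt(58) = 12.0802

12.0802


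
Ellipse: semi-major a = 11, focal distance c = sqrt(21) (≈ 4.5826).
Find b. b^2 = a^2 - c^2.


b^2 = 11^2 - (sqrt(21))^2 = 121 - 21 = 100
b = sqrt(100) = 10

b = 10


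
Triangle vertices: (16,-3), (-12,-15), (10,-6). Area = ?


16*(-15+ 6) = -144
-12*(-6+ 3) = 36
10*(-3+ 15) = 120
sum = 12
Area = |12|/2 = 6.0000

6.0000 sq units


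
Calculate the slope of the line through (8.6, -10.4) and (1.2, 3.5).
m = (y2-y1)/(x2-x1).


dy = 3.5 + 10.4 = 13.9
dx = 1.2 - 8.6 = -7.4
m = 13.9/(-7.4) = -1.8784

m = -1.8784


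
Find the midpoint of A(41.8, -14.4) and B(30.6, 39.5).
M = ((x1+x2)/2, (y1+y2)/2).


Mx = (41.8 + 30.6)/2 = 72.4/2 = 36.2000
My = (-14.4 + 39.5)/2 = 25.1/2 = 12.5500

(36.2000, 12.5500)


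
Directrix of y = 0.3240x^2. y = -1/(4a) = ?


a = 0.3240
1/(4a) = 0.7716
directrix: y = -0.7716 = -0.7716

y = -0.7716


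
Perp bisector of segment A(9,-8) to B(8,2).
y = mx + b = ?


Midpoint = (8.5, -3)
Slope of AB = dy/dx = 10/(-1) = -10.0000
Perp slope = -dx/dy = 1/10 = 0.1000
b = My - (perp slope)*Mx = -3 + (-1*8.5)/10 = -3 - 0.8500 = -3.8500

y = 0.1000x - 3.8500


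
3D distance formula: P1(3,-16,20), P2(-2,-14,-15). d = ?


dx=-5, dy=2, dz=-35
d = sqrt(25+4+1225) = sqrt(1254) = 35.4119

35.4119


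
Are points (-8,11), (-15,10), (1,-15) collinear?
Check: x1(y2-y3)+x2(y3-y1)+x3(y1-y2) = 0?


-8*(10+ 15) - 15*(-15-11) + 1*(11-10)
= -200 + 390 + 1 = 191

No, not collinear (determinant = 191)


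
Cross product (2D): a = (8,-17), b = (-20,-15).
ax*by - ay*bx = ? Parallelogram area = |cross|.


cross = 8*(-15) + 17*(-20) = -120 - 340 = -460
Parallelogram area = |-460| = 460

cross = -460, parallelogram area = 460


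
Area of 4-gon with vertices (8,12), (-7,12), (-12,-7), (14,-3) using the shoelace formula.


sum(xi*y_{i+1}) = 8*12 - 7*(-7) - 12*(-3) + 14*12 = 349
sum(yi*x_{i+1}) = 12*(-7) + 12*(-12) - 7*14 - 3*8 = -350
Area = |349 + 350|/2 = 699/2 = 349.5000

349.5000 sq units


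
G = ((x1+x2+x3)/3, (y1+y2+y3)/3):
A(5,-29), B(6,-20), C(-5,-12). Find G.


Gx = (5+6- 5)/3 = 6/3 = 2.0000
Gy = (-29- 20- 12)/3 = -61/3 = -20.3333

G = (2.0000, -20.3333)


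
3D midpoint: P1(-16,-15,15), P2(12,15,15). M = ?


Mx = (-16+12)/2 = -2.0000
My = (-15+15)/2 = 0
Mz = (15+15)/2 = 15.0000

M = (-2.0000, 0, 15.0000)


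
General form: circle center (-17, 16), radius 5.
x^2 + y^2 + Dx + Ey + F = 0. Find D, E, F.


(x+ 17)^2 + (y-16)^2 = 5^2
D = -2h = 34, E = -2k = -32
F = h^2+k^2-r^2 = 289+256-25 = 520

D = 34, E = -32, F = 520


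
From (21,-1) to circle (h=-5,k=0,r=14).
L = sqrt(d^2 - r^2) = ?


d = sqrt((21+ 5)^2 + (-1-0)^2) = sqrt(676+1) = 26.0192
L = sqrt(677.0000 - 196) = sqrt(481.0000) = 21.9317

21.9317


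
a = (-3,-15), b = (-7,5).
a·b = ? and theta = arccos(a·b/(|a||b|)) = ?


a·b = -3*(-7) - 15*5 = 21 - 75 = -54
|a| = sqrt(9+225) = 15.2971
|b| = sqrt(49+25) = 8.6023
cos(theta) = -54/(sqrt(234)*sqrt(74)) = -54/sqrt(17316) = -0.410365
theta = arccos(-54/sqrt(17316)) = 114.2277 degrees

a·b = -54, theta = 114.2277 deg


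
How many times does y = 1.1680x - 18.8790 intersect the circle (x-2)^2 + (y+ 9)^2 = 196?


Substitute y = 1.1680x - 18.8790: (x-2)^2 + (1.1680x- 18.8790+ 9)^2 = 196
Expand to Ax^2 + Bx + C = 0, where b-k = -9.879
A = 1+m^2 = 2.364224
B = 2(m(b-k) - h) = 2(1.1680*(-9.879) - 2) = -27.077344
C = h^2 + (b-k)^2 - r^2 = 4 + 97.594641 - 196 = -94.405359
disc = B^2-4AC = 733.1826 + 892.7817 = 1625.9643
disc > 0

2 intersection points


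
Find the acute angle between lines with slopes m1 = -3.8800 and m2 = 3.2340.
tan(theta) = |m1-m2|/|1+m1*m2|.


m1-m2 = -7.114
1+m1*m2 = -11.54792
tan(theta) = |-7.114/(-11.54792)| = 0.616042
theta = arctan(|-7.114/(-11.54792)|) = 31.6348 degrees (acute angle)

31.6348 degrees


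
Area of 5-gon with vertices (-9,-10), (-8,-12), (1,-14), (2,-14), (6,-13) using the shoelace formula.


sum(xi*y_{i+1}) = -9*(-12) - 8*(-14) + 1*(-14) + 2*(-13) + 6*(-10) = 120
sum(yi*x_{i+1}) = -10*(-8) - 12*1 - 14*2 - 14*6 - 13*(-9) = 73
Area = |120 - 73|/2 = 47/2 = 23.5000

23.5000 sq units


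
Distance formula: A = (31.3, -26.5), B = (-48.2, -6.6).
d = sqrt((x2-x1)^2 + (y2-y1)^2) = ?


dx = -48.2 - 31.3 = -79.5
dy = -6.6 + 26.5 = 19.9
d = sqrt(6320.25 + 396.01) = sqrt(6716.26) = 81.9528

81.9528


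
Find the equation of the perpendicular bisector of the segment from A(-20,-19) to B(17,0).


Midpoint = (-1.5, -9.5)
Slope of AB = dy/dx = 19/37 = 0.5135
Perp slope = -dx/dy = -37/19 = -1.9474
b = My - (perp slope)*Mx = -9.5 + (37*(-1.5))/19 = -9.5 - 2.9211 = -12.4211

y = -1.9474x - 12.4211


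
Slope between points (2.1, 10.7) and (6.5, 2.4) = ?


dy = 2.4 - 10.7 = -8.3
dx = 6.5 - 2.1 = 4.4
m = -8.3/4.4 = -1.8864

m = -1.8864


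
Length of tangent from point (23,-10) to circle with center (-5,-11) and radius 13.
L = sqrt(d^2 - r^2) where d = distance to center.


d = sqrt((23+ 5)^2 + (-10+ 11)^2) = sqrt(784+1) = 28.0179
L = sqrt(785.0000 - 169) = sqrt(616.0000) = 24.8193

24.8193


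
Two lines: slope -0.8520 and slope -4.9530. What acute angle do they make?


m1-m2 = 4.101
1+m1*m2 = 5.219956
tan(theta) = |4.101/5.219956| = 0.785639
theta = arctan(|4.101/5.219956|) = 38.1546 degrees (acute angle)

38.1546 degrees


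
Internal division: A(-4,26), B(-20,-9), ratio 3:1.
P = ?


Px = (3*(-20) + 1*(-4))/4 = -64/4 = -16.0000
Py = (3*(-9) + 1*26)/4 = -1/4 = -0.2500

P = (-16.0000, -0.2500)


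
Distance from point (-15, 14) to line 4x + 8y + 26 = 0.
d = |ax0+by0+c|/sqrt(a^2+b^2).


|4*(-15) + 8*14 + 26| = |78| = 78
sqrt(16 + 64) = sqrt(80) = 8.9443
d = 78/sqrt(80) = 8.7207

8.7207


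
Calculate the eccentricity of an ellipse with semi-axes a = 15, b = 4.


c = sqrt(225-16) = sqrt(209) = 14.4568
e = c/a = sqrt(209)/15 = 0.9638

e = 0.9638


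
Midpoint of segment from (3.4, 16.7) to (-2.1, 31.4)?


Mx = (3.4 - 2.1)/2 = 1.3/2 = 0.6500
My = (16.7 + 31.4)/2 = 48.1/2 = 24.0500

(0.6500, 24.0500)


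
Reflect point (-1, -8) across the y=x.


Reflection rule for y=x: (y, x)
(-1, -8) -> (-8, -1)

(-8, -1)


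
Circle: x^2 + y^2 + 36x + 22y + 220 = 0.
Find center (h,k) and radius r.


h = -D/2 = -36/2 = -18
k = -E/2 = -22/2 = -11
r^2 = h^2 + k^2 - F = 324 + 121 - 220 = 225
r = 15

Center (-18, -11), radius = 15


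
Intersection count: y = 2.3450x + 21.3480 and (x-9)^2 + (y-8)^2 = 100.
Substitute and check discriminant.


Substitute y = 2.3450x + 21.3480: (x-9)^2 + (2.3450x+21.3480-8)^2 = 100
Expand to Ax^2 + Bx + C = 0, where b-k = 13.348
A = 1+m^2 = 6.499025
B = 2(m(b-k) - h) = 2(2.3450*13.348 - 9) = 44.60212
C = h^2 + (b-k)^2 - r^2 = 81 + 178.169104 - 100 = 159.169104
disc = B^2-4AC = 1989.3491 - 4137.7759 = -2148.4268
disc < 0

0 intersection points


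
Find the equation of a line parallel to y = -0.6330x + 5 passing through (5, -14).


Parallel lines have equal slopes.
m2 = -0.6330
b2 = -14 + 0.6330*5 = -10.8350

y = -0.6330x - 10.8350


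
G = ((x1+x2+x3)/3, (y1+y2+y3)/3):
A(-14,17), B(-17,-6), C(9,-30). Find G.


Gx = (-14- 17+9)/3 = -22/3 = -7.3333
Gy = (17- 6- 30)/3 = -19/3 = -6.3333

G = (-7.3333, -6.3333)


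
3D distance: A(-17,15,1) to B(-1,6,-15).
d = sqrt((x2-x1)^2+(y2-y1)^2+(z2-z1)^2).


dx=16, dy=-9, dz=-16
d = sqrt(256+81+256) = sqrt(593) = 24.3516

24.3516


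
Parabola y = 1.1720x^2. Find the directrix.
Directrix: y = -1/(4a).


a = 1.1720
1/(4a) = 0.2133
directrix: y = -0.2133 = -0.2133

y = -0.2133


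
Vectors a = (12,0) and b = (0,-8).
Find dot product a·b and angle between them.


a·b = 12*0 + 0*(-8) = 0 + 0 = 0
|a| = sqrt(144+0) = 12.0000
|b| = sqrt(0+64) = 8.0000
cos(theta) = 0/(sqrt(144)*sqrt(64)) = 0/sqrt(9216) = 0
theta = arccos(0/sqrt(9216)) = 90.0000 degrees

a·b = 0, theta = 90.0000 deg


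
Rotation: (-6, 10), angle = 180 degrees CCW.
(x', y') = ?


cos(180) = -1, sin(180) = 0
x' = -6*(-1) - 10*0 = 6
y' = -6*0 + 10*(-1) = -10

(6, -10)


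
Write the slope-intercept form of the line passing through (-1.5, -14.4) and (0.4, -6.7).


m = (7.7)/(1.9) = 4.0526
b = y1 - m*x1 = -14.4 - (7.7*(-1.5))/(1.9) = -14.4 + 6.0789 = -8.3211

y = 4.0526x - 8.3211


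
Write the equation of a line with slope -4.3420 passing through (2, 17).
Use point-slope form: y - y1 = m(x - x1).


y - 17 = -4.3420(x - 2)
y = -4.3420x + 17 + 4.3420*2
y = -4.3420x + 25.6840

y = -4.3420x + 25.6840


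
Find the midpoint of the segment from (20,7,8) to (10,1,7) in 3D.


Mx = (20+10)/2 = 15.0000
My = (7+1)/2 = 4.0000
Mz = (8+7)/2 = 7.5000

M = (15.0000, 4.0000, 7.5000)


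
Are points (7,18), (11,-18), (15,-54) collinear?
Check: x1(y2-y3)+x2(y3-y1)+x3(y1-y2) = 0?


7*(-18+ 54) + 11*(-54-18) + 15*(18+ 18)
= 252 - 792 + 540 = 0

Yes, collinear (determinant = 0)


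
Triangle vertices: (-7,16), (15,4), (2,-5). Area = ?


-7*(4+ 5) = -63
15*(-5-16) = -315
2*(16-4) = 24
sum = -354
Area = |-354|/2 = 177.0000

177.0000 sq units


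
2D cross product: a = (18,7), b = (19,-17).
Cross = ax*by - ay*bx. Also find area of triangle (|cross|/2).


cross = 18*(-17) - 7*19 = -306 - 133 = -439
Triangle area = |-439|/2 = 439/2 = 219.5000

cross = -439, triangle area = 219.5000


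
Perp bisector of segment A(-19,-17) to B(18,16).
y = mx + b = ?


Midpoint = (-0.5, -0.5)
Slope of AB = dy/dx = 33/37 = 0.8919
Perp slope = -dx/dy = -37/33 = -1.1212
b = My - (perp slope)*Mx = -0.5 + (37*(-0.5))/33 = -0.5 - 0.5606 = -1.0606

y = -1.1212x - 1.0606


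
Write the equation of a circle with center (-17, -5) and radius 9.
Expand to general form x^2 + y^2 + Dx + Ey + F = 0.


(x+ 17)^2 + (y+ 5)^2 = 9^2
D = -2h = 34, E = -2k = 10
F = h^2+k^2-r^2 = 289+25-81 = 233

x^2 + y^2 + 34x + 10y + 233 = 0


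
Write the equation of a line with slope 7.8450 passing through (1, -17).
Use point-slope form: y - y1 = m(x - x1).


y + 17 = 7.8450(x - 1)
y = 7.8450x - 17 - 7.8450*1
y = 7.8450x - 24.8450

y = 7.8450x - 24.8450


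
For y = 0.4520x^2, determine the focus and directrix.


a = 0.4520
1/(4a) = 0.5531
Focus = (0, 0.5531)
Directrix: y = -0.5531

Focus = (0, 0.5531), Directrix: y = -0.5531


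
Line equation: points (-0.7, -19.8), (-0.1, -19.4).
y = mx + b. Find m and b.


m = (0.4)/(0.6) = 0.6667
b = y1 - m*x1 = -19.8 - (0.4*(-0.7))/(0.6) = -19.8 + 0.4667 = -19.3333

y = 0.6667x - 19.3333


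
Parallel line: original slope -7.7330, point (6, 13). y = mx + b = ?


Parallel lines have equal slopes.
m2 = -7.7330
b2 = 13 + 7.7330*6 = 59.3980

y = -7.7330x + 59.3980


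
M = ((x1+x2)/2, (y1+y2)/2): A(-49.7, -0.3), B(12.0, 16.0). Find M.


Mx = (-49.7 + 12.0)/2 = -37.7/2 = -18.8500
My = (-0.3 + 16.0)/2 = 15.7/2 = 7.8500

(-18.8500, 7.8500)


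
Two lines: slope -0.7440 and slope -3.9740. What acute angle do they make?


m1-m2 = 3.23
1+m1*m2 = 3.956656
tan(theta) = |3.23/3.956656| = 0.816346
theta = arctan(|3.23/3.956656|) = 39.2263 degrees (acute angle)

39.2263 degrees


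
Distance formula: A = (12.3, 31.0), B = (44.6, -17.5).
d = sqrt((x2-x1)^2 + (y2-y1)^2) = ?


dx = 44.6 - 12.3 = 32.3
dy = -17.5 - 31.0 = -48.5
d = sqrt(1043.29 + 2352.25) = sqrt(3395.54) = 58.2713

58.2713


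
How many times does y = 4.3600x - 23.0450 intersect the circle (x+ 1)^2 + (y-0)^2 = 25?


Substitute y = 4.3600x - 23.0450: (x+ 1)^2 + (4.3600x- 23.0450-0)^2 = 25
Expand to Ax^2 + Bx + C = 0, where b-k = -23.045
A = 1+m^2 = 20.0096
B = 2(m(b-k) - h) = 2(4.3600*(-23.045) + 1) = -198.9524
C = h^2 + (b-k)^2 - r^2 = 1 + 531.072025 - 25 = 507.072025
disc = B^2-4AC = 39582.0575 - 40585.2336 = -1003.1761
disc < 0

0 intersection points


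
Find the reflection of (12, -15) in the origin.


Reflection rule for origin: (-x, -y)
(12, -15) -> (-12, 15)

(-12, 15)


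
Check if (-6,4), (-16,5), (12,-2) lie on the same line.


-6*(5+ 2) - 16*(-2-4) + 12*(4-5)
= -42 + 96 - 12 = 42

No, not collinear (determinant = 42)


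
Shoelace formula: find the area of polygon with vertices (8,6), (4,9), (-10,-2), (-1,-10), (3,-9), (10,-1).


sum(xi*y_{i+1}) = 8*9 + 4*(-2) - 10*(-10) - 1*(-9) + 3*(-1) + 10*6 = 230
sum(yi*x_{i+1}) = 6*4 + 9*(-10) - 2*(-1) - 10*3 - 9*10 - 1*8 = -192
Area = |230 + 192|/2 = 422/2 = 211.0000

211.0000 sq units


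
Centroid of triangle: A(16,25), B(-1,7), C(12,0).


Gx = (16- 1+12)/3 = 27/3 = 9.0000
Gy = (25+7+0)/3 = 32/3 = 10.6667

G = (9.0000, 10.6667)


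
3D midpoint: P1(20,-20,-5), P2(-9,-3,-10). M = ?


Mx = (20- 9)/2 = 5.5000
My = (-20- 3)/2 = -11.5000
Mz = (-5- 10)/2 = -7.5000

M = (5.5000, -11.5000, -7.5000)


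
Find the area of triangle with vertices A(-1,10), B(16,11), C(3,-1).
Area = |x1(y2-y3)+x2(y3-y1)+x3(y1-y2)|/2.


-1*(11+ 1) = -12
16*(-1-10) = -176
3*(10-11) = -3
sum = -191
Area = |-191|/2 = 95.5000

95.5000 sq units


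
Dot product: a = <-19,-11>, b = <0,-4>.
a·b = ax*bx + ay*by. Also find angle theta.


a·b = -19*0 - 11*(-4) = 0 + 44 = 44
|a| = sqrt(361+121) = 21.9545
|b| = sqrt(0+16) = 4.0000
cos(theta) = 44/(sqrt(482)*sqrt(16)) = 44/sqrt(7712) = 0.501036
theta = arccos(44/sqrt(7712)) = 59.9314 degrees

a·b = 44, theta = 59.9314 deg


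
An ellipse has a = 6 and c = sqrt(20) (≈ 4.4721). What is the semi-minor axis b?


b^2 = 6^2 - (sqrt(20))^2 = 36 - 20 = 16
b = sqrt(16) = 4

b = 4


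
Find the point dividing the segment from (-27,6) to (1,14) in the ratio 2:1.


Px = (2*1 + 1*(-27))/3 = -25/3 = -8.3333
Py = (2*14 + 1*6)/3 = 34/3 = 11.3333

P = (-8.3333, 11.3333)


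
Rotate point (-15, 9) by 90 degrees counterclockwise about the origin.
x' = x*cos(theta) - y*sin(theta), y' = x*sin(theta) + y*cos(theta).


cos(90) = 0, sin(90) = 1
x' = -15*0 - 9*1 = -9
y' = -15*1 + 9*0 = -15

(-9, -15)


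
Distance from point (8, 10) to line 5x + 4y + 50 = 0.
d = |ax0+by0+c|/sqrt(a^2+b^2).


|5*8 + 4*10 + 50| = |130| = 130
sqrt(25 + 16) = sqrt(41) = 6.4031
d = 130/sqrt(41) = 20.3026

20.3026


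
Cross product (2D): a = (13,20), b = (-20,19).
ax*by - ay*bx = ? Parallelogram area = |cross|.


cross = 13*19 - 20*(-20) = 247 + 400 = 647
Parallelogram area = |647| = 647

cross = 647, parallelogram area = 647


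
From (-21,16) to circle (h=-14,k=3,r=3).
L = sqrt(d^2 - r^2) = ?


d = sqrt((-21+ 14)^2 + (16-3)^2) = sqrt(49+169) = 14.7648
L = sqrt(218.0000 - 9) = sqrt(209.0000) = 14.4568

14.4568


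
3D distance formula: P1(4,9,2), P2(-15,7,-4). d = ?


dx=-19, dy=-2, dz=-6
d = sqrt(361+4+36) = sqrt(401) = 20.0250

20.0250


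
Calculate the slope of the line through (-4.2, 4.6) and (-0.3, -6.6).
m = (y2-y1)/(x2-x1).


dy = -6.6 - 4.6 = -11.2
dx = -0.3 + 4.2 = 3.9
m = -11.2/3.9 = -2.8718

m = -2.8718


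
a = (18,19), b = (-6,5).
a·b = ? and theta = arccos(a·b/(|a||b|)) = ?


a·b = 18*(-6) + 19*5 = -108 + 95 = -13
|a| = sqrt(324+361) = 26.1725
|b| = sqrt(36+25) = 7.8102
cos(theta) = -13/(sqrt(685)*sqrt(61)) = -13/sqrt(41785) = -0.063596
theta = arccos(-13/sqrt(41785)) = 93.6463 degrees

a·b = -13, theta = 93.6463 deg


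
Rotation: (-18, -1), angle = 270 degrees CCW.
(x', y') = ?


cos(270) = 0, sin(270) = -1
x' = -18*0 + 1*(-1) = -1
y' = -18*(-1) - 1*0 = 18

(-1, 18)


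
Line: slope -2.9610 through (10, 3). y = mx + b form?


y - 3 = -2.9610(x - 10)
y = -2.9610x + 3 + 2.9610*10
y = -2.9610x + 32.6100

y = -2.9610x + 32.6100


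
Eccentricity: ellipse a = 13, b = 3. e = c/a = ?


c = sqrt(169-9) = sqrt(160) = 12.6491
e = c/a = sqrt(160)/13 = 0.9730

e = 0.9730


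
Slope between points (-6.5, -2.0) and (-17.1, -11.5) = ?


dy = -11.5 + 2.0 = -9.5
dx = -17.1 + 6.5 = -10.6
m = -9.5/(-10.6) = 0.8962

m = 0.8962


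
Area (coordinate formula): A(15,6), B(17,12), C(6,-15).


15*(12+ 15) = 405
17*(-15-6) = -357
6*(6-12) = -36
sum = 12
Area = |12|/2 = 6.0000

6.0000 sq units


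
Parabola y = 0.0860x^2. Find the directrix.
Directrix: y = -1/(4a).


a = 0.0860
1/(4a) = 2.9070
directrix: y = -2.9070 = -2.9070

y = -2.9070


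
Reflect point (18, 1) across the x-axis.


Reflection rule for x-axis: (x, -y)
(18, 1) -> (18, -1)

(18, -1)


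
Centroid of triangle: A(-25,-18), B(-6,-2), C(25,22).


Gx = (-25- 6+25)/3 = -6/3 = -2.0000
Gy = (-18- 2+22)/3 = 2/3 = 0.6667

G = (-2.0000, 0.6667)


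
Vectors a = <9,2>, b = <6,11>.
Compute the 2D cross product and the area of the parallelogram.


cross = 9*11 - 2*6 = 99 - 12 = 87
Parallelogram area = |87| = 87

cross = 87, parallelogram area = 87


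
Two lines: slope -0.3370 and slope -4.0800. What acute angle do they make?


m1-m2 = 3.743
1+m1*m2 = 2.37496
tan(theta) = |3.743/2.37496| = 1.576027
theta = arctan(|3.743/2.37496|) = 57.6046 degrees (acute angle)

57.6046 degrees


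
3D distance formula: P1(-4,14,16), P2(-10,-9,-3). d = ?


dx=-6, dy=-23, dz=-19
d = sqrt(36+529+361) = sqrt(926) = 30.4302

30.4302


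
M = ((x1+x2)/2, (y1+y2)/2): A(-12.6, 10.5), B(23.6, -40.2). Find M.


Mx = (-12.6 + 23.6)/2 = 11/2 = 5.5000
My = (10.5 - 40.2)/2 = -29.7/2 = -14.8500

(5.5000, -14.8500)


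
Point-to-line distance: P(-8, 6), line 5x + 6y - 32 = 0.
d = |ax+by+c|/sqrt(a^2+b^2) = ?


|5*(-8) + 6*6 - 32| = |-36| = 36
sqrt(25 + 36) = sqrt(61) = 7.8102
d = 36/sqrt(61) = 4.6093

4.6093


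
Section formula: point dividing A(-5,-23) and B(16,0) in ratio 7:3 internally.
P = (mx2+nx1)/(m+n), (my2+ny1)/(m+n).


Px = (7*16 + 3*(-5))/10 = 97/10 = 9.7000
Py = (7*0 + 3*(-23))/10 = -69/10 = -6.9000

P = (9.7000, -6.9000)


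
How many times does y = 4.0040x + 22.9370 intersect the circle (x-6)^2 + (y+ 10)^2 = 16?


Substitute y = 4.0040x + 22.9370: (x-6)^2 + (4.0040x+22.9370+ 10)^2 = 16
Expand to Ax^2 + Bx + C = 0, where b-k = 32.937
A = 1+m^2 = 17.032016
B = 2(m(b-k) - h) = 2(4.0040*32.937 - 6) = 251.759496
C = h^2 + (b-k)^2 - r^2 = 36 + 1084.845969 - 16 = 1104.845969
disc = B^2-4AC = 63382.8438 - 75271.0169 = -11888.1731
disc < 0

0 intersection points


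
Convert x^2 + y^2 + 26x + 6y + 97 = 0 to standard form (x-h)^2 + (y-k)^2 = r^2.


h = -D/2 = -26/2 = -13
k = -E/2 = -6/2 = -3
r^2 = h^2 + k^2 - F = 169 + 9 - 97 = 81
r = 9

Center (-13, -3), radius = 9


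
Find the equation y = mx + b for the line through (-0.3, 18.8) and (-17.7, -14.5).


m = (-33.3)/(-17.4) = 1.9138
b = y1 - m*x1 = 18.8 - (-33.3*(-0.3))/(-17.4) = 18.8 + 0.5741 = 19.3741

y = 1.9138x + 19.3741


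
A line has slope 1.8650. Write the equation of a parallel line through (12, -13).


Parallel lines have equal slopes.
m2 = 1.8650
b2 = -13 - 1.8650*12 = -35.3800

y = 1.8650x - 35.3800


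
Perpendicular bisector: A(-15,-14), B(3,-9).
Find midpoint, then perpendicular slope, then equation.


Midpoint = (-6, -11.5)
Slope of AB = dy/dx = 5/18 = 0.2778
Perp slope = -dx/dy = -18/5 = -3.6000
b = My - (perp slope)*Mx = -11.5 + (18*(-6))/5 = -11.5 - 21.6000 = -33.1000

y = -3.6000x - 33.1000


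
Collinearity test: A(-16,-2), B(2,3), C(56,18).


-16*(3-18) + 2*(18+ 2) + 56*(-2-3)
= 240 + 40 - 280 = 0

Yes, collinear (determinant = 0)


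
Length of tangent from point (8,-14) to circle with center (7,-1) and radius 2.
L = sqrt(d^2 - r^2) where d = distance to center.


d = sqrt((8-7)^2 + (-14+ 1)^2) = sqrt(1+169) = 13.0384
L = sqrt(170.0000 - 4) = sqrt(166.0000) = 12.8841

12.8841


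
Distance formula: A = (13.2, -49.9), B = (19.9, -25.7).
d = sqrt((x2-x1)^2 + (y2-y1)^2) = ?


dx = 19.9 - 13.2 = 6.7
dy = -25.7 + 49.9 = 24.2
d = sqrt(44.89 + 585.64) = sqrt(630.53) = 25.1104

25.1104


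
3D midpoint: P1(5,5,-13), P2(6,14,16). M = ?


Mx = (5+6)/2 = 5.5000
My = (5+14)/2 = 9.5000
Mz = (-13+16)/2 = 1.5000

M = (5.5000, 9.5000, 1.5000)


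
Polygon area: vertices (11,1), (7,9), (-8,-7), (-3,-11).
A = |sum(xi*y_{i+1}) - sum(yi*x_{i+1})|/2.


sum(xi*y_{i+1}) = 11*9 + 7*(-7) - 8*(-11) - 3*1 = 135
sum(yi*x_{i+1}) = 1*7 + 9*(-8) - 7*(-3) - 11*11 = -165
Area = |135 + 165|/2 = 300/2 = 150.0000

150.0000 sq units


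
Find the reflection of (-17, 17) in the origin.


Reflection rule for origin: (-x, -y)
(-17, 17) -> (17, -17)

(17, -17)


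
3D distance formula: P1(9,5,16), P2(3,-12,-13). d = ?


dx=-6, dy=-17, dz=-29
d = sqrt(36+289+841) = sqrt(1166) = 34.1467

34.1467


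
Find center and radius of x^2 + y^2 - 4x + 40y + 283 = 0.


h = -D/2 = 4/2 = 2
k = -E/2 = -40/2 = -20
r^2 = h^2 + k^2 - F = 4 + 400 - 283 = 121
r = 11

Center (2, -20), radius = 11


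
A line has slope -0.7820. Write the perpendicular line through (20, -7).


Perpendicular slope = -1/m1 = -1/(-0.7820) = 1.2788
b2 = y0 - m2*x0 = -7 + 20/(-0.7820) = -7 - 25.5754 = -32.5754

y = 1.2788x - 32.5754


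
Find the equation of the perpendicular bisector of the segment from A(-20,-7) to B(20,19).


Midpoint = (0, 6)
Slope of AB = dy/dx = 26/40 = 0.6500
Perp slope = -dx/dy = -40/26 = -1.5385
b = My - (perp slope)*Mx = 6 + (40*0)/26 = 6 + 0 = 6.0000

y = -1.5385x + 6.0000


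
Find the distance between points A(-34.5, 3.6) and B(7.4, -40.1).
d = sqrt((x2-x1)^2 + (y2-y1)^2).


dx = 7.4 + 34.5 = 41.9
dy = -40.1 - 3.6 = -43.7
d = sqrt(1755.61 + 1909.69) = sqrt(3665.3) = 60.5417

60.5417


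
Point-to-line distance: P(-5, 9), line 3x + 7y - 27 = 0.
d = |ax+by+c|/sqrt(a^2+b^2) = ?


|3*(-5) + 7*9 - 27| = |21| = 21
sqrt(9 + 49) = sqrt(58) = 7.6158
d = 21/sqrt(58) = 2.7574

2.7574


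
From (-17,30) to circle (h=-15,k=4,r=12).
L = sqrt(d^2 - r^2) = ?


d = sqrt((-17+ 15)^2 + (30-4)^2) = sqrt(4+676) = 26.0768
L = sqrt(680.0000 - 144) = sqrt(536.0000) = 23.1517

23.1517


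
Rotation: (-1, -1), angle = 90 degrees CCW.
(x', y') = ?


cos(90) = 0, sin(90) = 1
x' = -1*0 + 1*1 = 1
y' = -1*1 - 1*0 = -1

(1, -1)


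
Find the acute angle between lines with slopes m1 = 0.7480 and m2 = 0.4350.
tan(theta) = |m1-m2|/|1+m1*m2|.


m1-m2 = 0.313
1+m1*m2 = 1.32538
tan(theta) = |0.313/1.32538| = 0.236159
theta = arctan(|0.313/1.32538|) = 13.2874 degrees (acute angle)

13.2874 degrees


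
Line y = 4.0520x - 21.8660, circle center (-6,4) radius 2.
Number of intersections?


Substitute y = 4.0520x - 21.8660: (x+ 6)^2 + (4.0520x- 21.8660-4)^2 = 4
Expand to Ax^2 + Bx + C = 0, where b-k = -25.866
A = 1+m^2 = 17.418704
B = 2(m(b-k) - h) = 2(4.0520*(-25.866) + 6) = -197.618064
C = h^2 + (b-k)^2 - r^2 = 36 + 669.049956 - 4 = 701.049956
disc = B^2-4AC = 39052.8992 - 48845.5267 = -9792.6275
disc < 0

0 intersection points


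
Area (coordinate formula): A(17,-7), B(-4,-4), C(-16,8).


17*(-4-8) = -204
-4*(8+ 7) = -60
-16*(-7+ 4) = 48
sum = -216
Area = |-216|/2 = 108.0000

108.0000 sq units


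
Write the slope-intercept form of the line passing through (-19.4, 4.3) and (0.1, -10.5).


m = (-14.8)/(19.5) = -0.7590
b = y1 - m*x1 = 4.3 - (-14.8*(-19.4))/(19.5) = 4.3 - 14.7241 = -10.4241

y = -0.7590x - 10.4241


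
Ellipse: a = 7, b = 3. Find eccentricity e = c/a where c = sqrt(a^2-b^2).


c = sqrt(49-9) = sqrt(40) = 6.3246
e = c/a = sqrt(40)/7 = 0.9035

e = 0.9035


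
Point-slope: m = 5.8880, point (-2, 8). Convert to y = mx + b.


y - 8 = 5.8880(x + 2)
y = 5.8880x + 8 - 5.8880*(-2)
y = 5.8880x + 19.7760

y = 5.8880x + 19.7760


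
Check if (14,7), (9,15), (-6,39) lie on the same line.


14*(15-39) + 9*(39-7) - 6*(7-15)
= -336 + 288 + 48 = 0

Yes, collinear (determinant = 0)


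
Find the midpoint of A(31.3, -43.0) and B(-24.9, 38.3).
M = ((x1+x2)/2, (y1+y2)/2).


Mx = (31.3 - 24.9)/2 = 6.4/2 = 3.2000
My = (-43.0 + 38.3)/2 = -4.7/2 = -2.3500

(3.2000, -2.3500)


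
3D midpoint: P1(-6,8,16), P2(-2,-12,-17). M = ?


Mx = (-6- 2)/2 = -4.0000
My = (8- 12)/2 = -2.0000
Mz = (16- 17)/2 = -0.5000

M = (-4.0000, -2.0000, -0.5000)


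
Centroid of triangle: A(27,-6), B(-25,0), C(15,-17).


Gx = (27- 25+15)/3 = 17/3 = 5.6667
Gy = (-6+0- 17)/3 = -23/3 = -7.6667

G = (5.6667, -7.6667)


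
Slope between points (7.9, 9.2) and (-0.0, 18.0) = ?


dy = 18.0 - 9.2 = 8.8
dx = -0.0 - 7.9 = -7.9
m = 8.8/(-7.9) = -1.1139

m = -1.1139


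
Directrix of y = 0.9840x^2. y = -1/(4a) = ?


a = 0.9840
1/(4a) = 0.2541
directrix: y = -0.2541 = -0.2541

y = -0.2541


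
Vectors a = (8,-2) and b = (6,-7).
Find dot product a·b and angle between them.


a·b = 8*6 - 2*(-7) = 48 + 14 = 62
|a| = sqrt(64+4) = 8.2462
|b| = sqrt(36+49) = 9.2195
cos(theta) = 62/(sqrt(68)*sqrt(85)) = 62/sqrt(5780) = 0.815507
theta = arccos(62/sqrt(5780)) = 35.3625 degrees

a·b = 62, theta = 35.3625 deg


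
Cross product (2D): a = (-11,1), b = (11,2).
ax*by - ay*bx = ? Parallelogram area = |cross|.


cross = -11*2 - 1*11 = -22 - 11 = -33
Parallelogram area = |-33| = 33

cross = -33, parallelogram area = 33


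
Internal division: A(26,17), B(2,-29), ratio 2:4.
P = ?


Px = (2*2 + 4*26)/6 = 108/6 = 18.0000
Py = (2*(-29) + 4*17)/6 = 10/6 = 1.6667

P = (18.0000, 1.6667)


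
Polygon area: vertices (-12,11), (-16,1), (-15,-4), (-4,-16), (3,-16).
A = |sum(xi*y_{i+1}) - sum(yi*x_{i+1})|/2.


sum(xi*y_{i+1}) = -12*1 - 16*(-4) - 15*(-16) - 4*(-16) + 3*11 = 389
sum(yi*x_{i+1}) = 11*(-16) + 1*(-15) - 4*(-4) - 16*3 - 16*(-12) = -31
Area = |389 + 31|/2 = 420/2 = 210.0000

210.0000 sq units


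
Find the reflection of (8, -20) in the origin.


Reflection rule for origin: (-x, -y)
(8, -20) -> (-8, 20)

(-8, 20)


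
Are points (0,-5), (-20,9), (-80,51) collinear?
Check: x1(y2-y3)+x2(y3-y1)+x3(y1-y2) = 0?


0*(9-51) - 20*(51+ 5) - 80*(-5-9)
= 0 - 1120 + 1120 = 0

Yes, collinear (determinant = 0)


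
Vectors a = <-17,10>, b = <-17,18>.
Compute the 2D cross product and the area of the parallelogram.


cross = -17*18 - 10*(-17) = -306 + 170 = -136
Parallelogram area = |-136| = 136

cross = -136, parallelogram area = 136


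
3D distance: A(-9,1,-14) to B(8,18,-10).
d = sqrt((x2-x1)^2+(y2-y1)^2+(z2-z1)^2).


dx=17, dy=17, dz=4
d = sqrt(289+289+16) = sqrt(594) = 24.3721

24.3721


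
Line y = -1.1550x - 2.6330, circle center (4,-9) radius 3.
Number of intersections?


Substitute y = -1.1550x - 2.6330: (x-4)^2 + (-1.1550x- 2.6330+ 9)^2 = 9
Expand to Ax^2 + Bx + C = 0, where b-k = 6.367
A = 1+m^2 = 2.334025
B = 2(m(b-k) - h) = 2(-1.1550*6.367 - 4) = -22.70777
C = h^2 + (b-k)^2 - r^2 = 16 + 40.538689 - 9 = 47.538689
disc = B^2-4AC = 515.6428 - 443.8260 = 71.8168
disc > 0

2 intersection points


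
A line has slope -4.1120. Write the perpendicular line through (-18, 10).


Perpendicular slope = -1/m1 = -1/(-4.1120) = 0.2432
b2 = y0 - m2*x0 = 10 - 18/(-4.1120) = 10 + 4.3774 = 14.3774

y = 0.2432x + 14.3774
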